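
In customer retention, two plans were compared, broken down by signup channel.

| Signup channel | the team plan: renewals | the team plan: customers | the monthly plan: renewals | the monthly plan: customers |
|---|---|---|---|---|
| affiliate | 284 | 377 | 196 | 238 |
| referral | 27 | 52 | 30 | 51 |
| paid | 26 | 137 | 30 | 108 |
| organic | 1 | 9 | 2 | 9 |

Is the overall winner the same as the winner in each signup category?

Affiliate: the team plan 284/377 = 75.3%, the monthly plan 196/238 = 82.4% → the monthly plan
Referral: the team plan 27/52 = 51.9%, the monthly plan 30/51 = 58.8% → the monthly plan
Paid: the team plan 26/137 = 19.0%, the monthly plan 30/108 = 27.8% → the monthly plan
Organic: the team plan 1/9 = 11.1%, the monthly plan 2/9 = 22.2% → the monthly plan
Overall: the team plan 338/575 = 58.8%, the monthly plan 258/406 = 63.5% → the monthly plan
The monthly plan wins overall and in every signup group — no reversal.

Yes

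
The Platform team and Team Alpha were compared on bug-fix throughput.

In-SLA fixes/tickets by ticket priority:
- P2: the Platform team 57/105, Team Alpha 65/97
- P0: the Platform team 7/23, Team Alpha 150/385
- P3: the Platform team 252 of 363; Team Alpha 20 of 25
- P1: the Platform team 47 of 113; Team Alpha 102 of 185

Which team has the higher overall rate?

the Platform team

P2: the Platform team 57/105 = 54.3%, Team Alpha 65/97 = 67.0% → Team Alpha
P0: the Platform team 7/23 = 30.4%, Team Alpha 150/385 = 39.0% → Team Alpha
P3: the Platform team 252/363 = 69.4%, Team Alpha 20/25 = 80.0% → Team Alpha
P1: the Platform team 47/113 = 41.6%, Team Alpha 102/185 = 55.1% → Team Alpha
Overall: the Platform team 363/604 = 60.1%, Team Alpha 337/692 = 48.7% → the Platform team
(Team Alpha wins every ticket group but the Platform team wins overall — Team Alpha's tickets skew toward the low-rate P0 group.)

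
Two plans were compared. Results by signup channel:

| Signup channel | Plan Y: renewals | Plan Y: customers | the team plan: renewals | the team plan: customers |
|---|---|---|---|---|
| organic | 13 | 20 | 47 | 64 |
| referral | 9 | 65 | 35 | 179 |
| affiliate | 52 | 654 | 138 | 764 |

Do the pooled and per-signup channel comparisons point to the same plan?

Organic: Plan Y 13/20 = 65.0%, the team plan 47/64 = 73.4% → the team plan
Referral: Plan Y 9/65 = 13.8%, the team plan 35/179 = 19.6% → the team plan
Affiliate: Plan Y 52/654 = 8.0%, the team plan 138/764 = 18.1% → the team plan
Overall: Plan Y 74/739 = 10.0%, the team plan 220/1007 = 21.8% → the team plan
The team plan wins overall and in every signup group — no reversal.

Yes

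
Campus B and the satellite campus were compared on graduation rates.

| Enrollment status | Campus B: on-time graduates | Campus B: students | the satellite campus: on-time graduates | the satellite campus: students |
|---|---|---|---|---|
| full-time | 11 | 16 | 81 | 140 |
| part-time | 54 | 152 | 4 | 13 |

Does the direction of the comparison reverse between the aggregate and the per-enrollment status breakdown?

Yes

Full-time: Campus B 11/16 = 68.8%, the satellite campus 81/140 = 57.9% → Campus B
Part-time: Campus B 54/152 = 35.5%, the satellite campus 4/13 = 30.8% → Campus B
Overall: Campus B 65/168 = 38.7%, the satellite campus 85/153 = 55.6% → the satellite campus
Campus B wins each enrollment group but the satellite campus wins overall — the comparison reverses. Campus B's students skew toward part-time, which has a lower base rate.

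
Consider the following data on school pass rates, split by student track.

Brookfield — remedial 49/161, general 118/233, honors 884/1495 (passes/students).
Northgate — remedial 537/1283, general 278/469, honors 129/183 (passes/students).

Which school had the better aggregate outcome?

Brookfield

Remedial: Brookfield 49/161 = 30.4%, Northgate 537/1283 = 41.9% → Northgate
General: Brookfield 118/233 = 50.6%, Northgate 278/469 = 59.3% → Northgate
Honors: Brookfield 884/1495 = 59.1%, Northgate 129/183 = 70.5% → Northgate
Overall: Brookfield 1051/1889 = 55.6%, Northgate 944/1935 = 48.8% → Brookfield
(Northgate wins every student group but Brookfield wins overall — Northgate's students skew toward the low-rate remedial group.)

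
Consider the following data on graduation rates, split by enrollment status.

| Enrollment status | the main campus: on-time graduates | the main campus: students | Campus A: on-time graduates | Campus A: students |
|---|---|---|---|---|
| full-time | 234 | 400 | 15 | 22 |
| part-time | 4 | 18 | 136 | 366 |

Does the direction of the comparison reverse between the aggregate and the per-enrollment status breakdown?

Yes

Full-time: the main campus 234/400 = 58.5%, Campus A 15/22 = 68.2% → Campus A
Part-time: the main campus 4/18 = 22.2%, Campus A 136/366 = 37.2% → Campus A
Overall: the main campus 238/418 = 56.9%, Campus A 151/388 = 38.9% → the main campus
Campus A wins each enrollment group but the main campus wins overall — the comparison reverses. Campus A's students skew toward part-time, which has a lower base rate.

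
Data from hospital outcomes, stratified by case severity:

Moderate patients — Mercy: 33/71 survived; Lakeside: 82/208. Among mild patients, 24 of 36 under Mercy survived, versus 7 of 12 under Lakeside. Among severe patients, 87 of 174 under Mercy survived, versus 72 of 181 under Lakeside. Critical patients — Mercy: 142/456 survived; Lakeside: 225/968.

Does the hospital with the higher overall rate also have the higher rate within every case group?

Moderate: Mercy 33/71 = 46.5%, Lakeside 82/208 = 39.4% → Mercy
Mild: Mercy 24/36 = 66.7%, Lakeside 7/12 = 58.3% → Mercy
Severe: Mercy 87/174 = 50.0%, Lakeside 72/181 = 39.8% → Mercy
Critical: Mercy 142/456 = 31.1%, Lakeside 225/968 = 23.2% → Mercy
Overall: Mercy 286/737 = 38.8%, Lakeside 386/1369 = 28.2% → Mercy
Mercy wins overall and in every case group — no reversal.

Yes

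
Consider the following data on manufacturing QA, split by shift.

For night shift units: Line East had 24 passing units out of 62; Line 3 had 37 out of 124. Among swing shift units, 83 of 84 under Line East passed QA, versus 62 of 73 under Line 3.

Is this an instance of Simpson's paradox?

No

Night shift: Line East 24/62 = 38.7%, Line 3 37/124 = 29.8% → Line East
Swing shift: Line East 83/84 = 98.8%, Line 3 62/73 = 84.9% → Line East
Overall: Line East 107/146 = 73.3%, Line 3 99/197 = 50.3% → Line East
Line East wins overall and in every shift group — no reversal.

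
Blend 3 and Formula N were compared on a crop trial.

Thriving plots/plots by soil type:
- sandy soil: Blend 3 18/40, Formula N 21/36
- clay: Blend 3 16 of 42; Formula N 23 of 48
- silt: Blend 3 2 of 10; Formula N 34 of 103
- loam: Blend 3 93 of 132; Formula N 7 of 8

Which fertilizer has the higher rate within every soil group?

Formula N

Sandy soil: Blend 3 18/40 = 45.0%, Formula N 21/36 = 58.3% → Formula N
Clay: Blend 3 16/42 = 38.1%, Formula N 23/48 = 47.9% → Formula N
Silt: Blend 3 2/10 = 20.0%, Formula N 34/103 = 33.0% → Formula N
Loam: Blend 3 93/132 = 70.5%, Formula N 7/8 = 87.5% → Formula N
Formula N has the higher rate in all 4 groups.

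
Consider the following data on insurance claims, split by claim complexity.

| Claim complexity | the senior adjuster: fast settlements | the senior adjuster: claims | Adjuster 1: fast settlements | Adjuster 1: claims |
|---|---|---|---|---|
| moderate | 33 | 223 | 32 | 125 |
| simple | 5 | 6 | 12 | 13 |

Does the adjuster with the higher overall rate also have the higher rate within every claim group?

Yes

Moderate: the senior adjuster 33/223 = 14.8%, Adjuster 1 32/125 = 25.6% → Adjuster 1
Simple: the senior adjuster 5/6 = 83.3%, Adjuster 1 12/13 = 92.3% → Adjuster 1
Overall: the senior adjuster 38/229 = 16.6%, Adjuster 1 44/138 = 31.9% → Adjuster 1
Adjuster 1 wins overall and in every claim group — no reversal.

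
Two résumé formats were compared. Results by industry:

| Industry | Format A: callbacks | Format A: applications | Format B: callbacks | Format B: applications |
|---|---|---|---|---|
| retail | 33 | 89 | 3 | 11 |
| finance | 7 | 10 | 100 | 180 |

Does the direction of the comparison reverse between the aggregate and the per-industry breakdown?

Retail: Format A 33/89 = 37.1%, Format B 3/11 = 27.3% → Format A
Finance: Format A 7/10 = 70.0%, Format B 100/180 = 55.6% → Format A
Overall: Format A 40/99 = 40.4%, Format B 103/191 = 53.9% → Format B
Format A wins each industry group but Format B wins overall — the comparison reverses. Format A's applications skew toward retail, which has a lower base rate.

Yes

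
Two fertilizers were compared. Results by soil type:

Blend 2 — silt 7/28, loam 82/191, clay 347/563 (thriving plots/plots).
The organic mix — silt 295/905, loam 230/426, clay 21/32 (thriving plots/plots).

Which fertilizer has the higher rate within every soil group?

Silt: Blend 2 7/28 = 25.0%, the organic mix 295/905 = 32.6% → the organic mix
Loam: Blend 2 82/191 = 42.9%, the organic mix 230/426 = 54.0% → the organic mix
Clay: Blend 2 347/563 = 61.6%, the organic mix 21/32 = 65.6% → the organic mix
The organic mix has the higher rate in all 3 groups.

the organic mix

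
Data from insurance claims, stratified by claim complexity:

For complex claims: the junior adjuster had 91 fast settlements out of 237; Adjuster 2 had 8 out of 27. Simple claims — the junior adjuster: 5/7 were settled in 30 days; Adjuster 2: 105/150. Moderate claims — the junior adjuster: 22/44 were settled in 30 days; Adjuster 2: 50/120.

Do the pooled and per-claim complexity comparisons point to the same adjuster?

No

Complex: the junior adjuster 91/237 = 38.4%, Adjuster 2 8/27 = 29.6% → the junior adjuster
Simple: the junior adjuster 5/7 = 71.4%, Adjuster 2 105/150 = 70.0% → the junior adjuster
Moderate: the junior adjuster 22/44 = 50.0%, Adjuster 2 50/120 = 41.7% → the junior adjuster
Overall: the junior adjuster 118/288 = 41.0%, Adjuster 2 163/297 = 54.9% → Adjuster 2
The junior adjuster wins each claim group but Adjuster 2 wins overall — the comparison reverses. The junior adjuster's claims skew toward complex, which has a lower base rate.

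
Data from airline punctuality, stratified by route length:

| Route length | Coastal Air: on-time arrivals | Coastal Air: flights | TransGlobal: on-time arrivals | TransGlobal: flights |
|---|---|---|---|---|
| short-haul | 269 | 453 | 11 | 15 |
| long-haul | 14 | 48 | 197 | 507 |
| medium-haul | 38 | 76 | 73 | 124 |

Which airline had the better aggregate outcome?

Coastal Air

Short-haul: Coastal Air 269/453 = 59.4%, TransGlobal 11/15 = 73.3% → TransGlobal
Long-haul: Coastal Air 14/48 = 29.2%, TransGlobal 197/507 = 38.9% → TransGlobal
Medium-haul: Coastal Air 38/76 = 50.0%, TransGlobal 73/124 = 58.9% → TransGlobal
Overall: Coastal Air 321/577 = 55.6%, TransGlobal 281/646 = 43.5% → Coastal Air
(TransGlobal wins every route group but Coastal Air wins overall — TransGlobal's flights skew toward the low-rate long-haul group.)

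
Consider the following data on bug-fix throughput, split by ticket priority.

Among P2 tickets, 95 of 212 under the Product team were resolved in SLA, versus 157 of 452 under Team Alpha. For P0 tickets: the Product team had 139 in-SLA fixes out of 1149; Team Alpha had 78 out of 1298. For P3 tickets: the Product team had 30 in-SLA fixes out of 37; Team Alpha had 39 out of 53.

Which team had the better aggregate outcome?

P2: the Product team 95/212 = 44.8%, Team Alpha 157/452 = 34.7% → the Product team
P0: the Product team 139/1149 = 12.1%, Team Alpha 78/1298 = 6.0% → the Product team
P3: the Product team 30/37 = 81.1%, Team Alpha 39/53 = 73.6% → the Product team
Overall: the Product team 264/1398 = 18.9%, Team Alpha 274/1803 = 15.2% → the Product team

the Product team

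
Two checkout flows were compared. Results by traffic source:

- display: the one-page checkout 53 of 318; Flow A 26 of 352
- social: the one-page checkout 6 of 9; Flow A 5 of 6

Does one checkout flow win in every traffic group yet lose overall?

No

Display: the one-page checkout 53/318 = 16.7%, Flow A 26/352 = 7.4% → the one-page checkout
Social: the one-page checkout 6/9 = 66.7%, Flow A 5/6 = 83.3% → Flow A
Overall: the one-page checkout 59/327 = 18.0%, Flow A 31/358 = 8.7% → the one-page checkout
Neither sweeps: the one-page checkout wins 1 of 2 groups, Flow A wins 1. The one-page checkout wins overall but not every group — no Simpson reversal.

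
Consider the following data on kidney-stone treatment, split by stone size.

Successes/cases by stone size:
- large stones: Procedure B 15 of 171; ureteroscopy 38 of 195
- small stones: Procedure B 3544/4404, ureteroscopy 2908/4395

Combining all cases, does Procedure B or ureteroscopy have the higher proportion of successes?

Procedure B

Large stones: Procedure B 15/171 = 8.8%, ureteroscopy 38/195 = 19.5% → ureteroscopy
Small stones: Procedure B 3544/4404 = 80.5%, ureteroscopy 2908/4395 = 66.2% → Procedure B
Overall: Procedure B 3559/4575 = 77.8%, ureteroscopy 2946/4590 = 64.2% → Procedure B
(Neither sweeps every stone group, but Procedure B has the higher pooled rate.)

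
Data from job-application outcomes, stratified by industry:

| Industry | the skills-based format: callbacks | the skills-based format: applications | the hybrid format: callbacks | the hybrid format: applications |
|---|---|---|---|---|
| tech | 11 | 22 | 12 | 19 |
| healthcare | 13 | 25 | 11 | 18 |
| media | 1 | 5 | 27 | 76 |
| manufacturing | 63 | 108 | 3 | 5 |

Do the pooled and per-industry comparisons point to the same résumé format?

Tech: the skills-based format 11/22 = 50.0%, the hybrid format 12/19 = 63.2% → the hybrid format
Healthcare: the skills-based format 13/25 = 52.0%, the hybrid format 11/18 = 61.1% → the hybrid format
Media: the skills-based format 1/5 = 20.0%, the hybrid format 27/76 = 35.5% → the hybrid format
Manufacturing: the skills-based format 63/108 = 58.3%, the hybrid format 3/5 = 60.0% → the hybrid format
Overall: the skills-based format 88/160 = 55.0%, the hybrid format 53/118 = 44.9% → the skills-based format
The hybrid format wins each industry group but the skills-based format wins overall — the comparison reverses. The hybrid format's applications skew toward media, which has a lower base rate.

No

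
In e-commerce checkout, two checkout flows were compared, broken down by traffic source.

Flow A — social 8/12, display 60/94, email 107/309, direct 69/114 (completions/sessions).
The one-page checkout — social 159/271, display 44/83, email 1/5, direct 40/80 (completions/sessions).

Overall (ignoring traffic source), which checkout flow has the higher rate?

the one-page checkout

Social: Flow A 8/12 = 66.7%, the one-page checkout 159/271 = 58.7% → Flow A
Display: Flow A 60/94 = 63.8%, the one-page checkout 44/83 = 53.0% → Flow A
Email: Flow A 107/309 = 34.6%, the one-page checkout 1/5 = 20.0% → Flow A
Direct: Flow A 69/114 = 60.5%, the one-page checkout 40/80 = 50.0% → Flow A
Overall: Flow A 244/529 = 46.1%, the one-page checkout 244/439 = 55.6% → the one-page checkout
(Flow A wins every traffic group but the one-page checkout wins overall — Flow A's sessions skew toward the low-rate email group.)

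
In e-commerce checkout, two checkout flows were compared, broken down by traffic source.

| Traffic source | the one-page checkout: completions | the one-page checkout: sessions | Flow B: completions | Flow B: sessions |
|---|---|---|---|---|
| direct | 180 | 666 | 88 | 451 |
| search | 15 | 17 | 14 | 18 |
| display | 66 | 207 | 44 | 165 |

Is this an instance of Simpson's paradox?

No

Direct: the one-page checkout 180/666 = 27.0%, Flow B 88/451 = 19.5% → the one-page checkout
Search: the one-page checkout 15/17 = 88.2%, Flow B 14/18 = 77.8% → the one-page checkout
Display: the one-page checkout 66/207 = 31.9%, Flow B 44/165 = 26.7% → the one-page checkout
Overall: the one-page checkout 261/890 = 29.3%, Flow B 146/634 = 23.0% → the one-page checkout
The one-page checkout wins overall and in every traffic group — no reversal.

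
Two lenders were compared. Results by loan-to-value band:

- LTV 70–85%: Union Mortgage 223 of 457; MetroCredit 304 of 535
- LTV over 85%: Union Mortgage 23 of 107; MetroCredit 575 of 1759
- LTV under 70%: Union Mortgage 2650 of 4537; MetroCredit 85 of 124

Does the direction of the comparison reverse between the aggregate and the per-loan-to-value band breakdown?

LTV 70–85%: Union Mortgage 223/457 = 48.8%, MetroCredit 304/535 = 56.8% → MetroCredit
LTV over 85%: Union Mortgage 23/107 = 21.5%, MetroCredit 575/1759 = 32.7% → MetroCredit
LTV under 70%: Union Mortgage 2650/4537 = 58.4%, MetroCredit 85/124 = 68.5% → MetroCredit
Overall: Union Mortgage 2896/5101 = 56.8%, MetroCredit 964/2418 = 39.9% → Union Mortgage
MetroCredit wins each loan-to-value group but Union Mortgage wins overall — the comparison reverses. MetroCredit's loans skew toward LTV over 85%, which has a lower base rate.

Yes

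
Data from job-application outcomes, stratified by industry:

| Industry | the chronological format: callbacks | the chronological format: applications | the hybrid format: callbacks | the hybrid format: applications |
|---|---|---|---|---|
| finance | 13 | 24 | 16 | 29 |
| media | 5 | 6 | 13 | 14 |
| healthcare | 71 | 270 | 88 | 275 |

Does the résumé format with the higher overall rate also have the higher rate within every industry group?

Yes

Finance: the chronological format 13/24 = 54.2%, the hybrid format 16/29 = 55.2% → the hybrid format
Media: the chronological format 5/6 = 83.3%, the hybrid format 13/14 = 92.9% → the hybrid format
Healthcare: the chronological format 71/270 = 26.3%, the hybrid format 88/275 = 32.0% → the hybrid format
Overall: the chronological format 89/300 = 29.7%, the hybrid format 117/318 = 36.8% → the hybrid format
The hybrid format wins overall and in every industry group — no reversal.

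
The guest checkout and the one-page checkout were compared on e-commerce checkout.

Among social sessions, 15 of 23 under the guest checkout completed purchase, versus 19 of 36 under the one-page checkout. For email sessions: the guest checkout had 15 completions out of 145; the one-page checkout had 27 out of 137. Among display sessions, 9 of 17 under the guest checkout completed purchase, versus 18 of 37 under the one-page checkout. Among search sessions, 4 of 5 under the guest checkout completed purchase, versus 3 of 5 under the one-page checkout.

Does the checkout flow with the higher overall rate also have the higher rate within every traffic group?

Social: the guest checkout 15/23 = 65.2%, the one-page checkout 19/36 = 52.8% → the guest checkout
Email: the guest checkout 15/145 = 10.3%, the one-page checkout 27/137 = 19.7% → the one-page checkout
Display: the guest checkout 9/17 = 52.9%, the one-page checkout 18/37 = 48.6% → the guest checkout
Search: the guest checkout 4/5 = 80.0%, the one-page checkout 3/5 = 60.0% → the guest checkout
Overall: the guest checkout 43/190 = 22.6%, the one-page checkout 67/215 = 31.2% → the one-page checkout
Neither sweeps: the guest checkout wins 3 of 4 groups, the one-page checkout wins 1. The one-page checkout wins overall but not every group — no Simpson reversal.

No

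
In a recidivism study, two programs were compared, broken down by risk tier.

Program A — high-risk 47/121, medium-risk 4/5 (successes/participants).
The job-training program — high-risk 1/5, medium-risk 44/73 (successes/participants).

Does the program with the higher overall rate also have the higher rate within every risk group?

No

High-risk: Program A 47/121 = 38.8%, the job-training program 1/5 = 20.0% → Program A
Medium-risk: Program A 4/5 = 80.0%, the job-training program 44/73 = 60.3% → Program A
Overall: Program A 51/126 = 40.5%, the job-training program 45/78 = 57.7% → the job-training program
Program A wins each risk group but the job-training program wins overall — the comparison reverses. Program A's participants skew toward high-risk, which has a lower base rate.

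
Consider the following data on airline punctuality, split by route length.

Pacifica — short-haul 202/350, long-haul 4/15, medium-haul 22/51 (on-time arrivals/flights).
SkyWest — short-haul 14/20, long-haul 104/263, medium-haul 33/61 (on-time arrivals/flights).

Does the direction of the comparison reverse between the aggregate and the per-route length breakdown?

Yes

Short-haul: Pacifica 202/350 = 57.7%, SkyWest 14/20 = 70.0% → SkyWest
Long-haul: Pacifica 4/15 = 26.7%, SkyWest 104/263 = 39.5% → SkyWest
Medium-haul: Pacifica 22/51 = 43.1%, SkyWest 33/61 = 54.1% → SkyWest
Overall: Pacifica 228/416 = 54.8%, SkyWest 151/344 = 43.9% → Pacifica
SkyWest wins each route group but Pacifica wins overall — the comparison reverses. SkyWest's flights skew toward long-haul, which has a lower base rate.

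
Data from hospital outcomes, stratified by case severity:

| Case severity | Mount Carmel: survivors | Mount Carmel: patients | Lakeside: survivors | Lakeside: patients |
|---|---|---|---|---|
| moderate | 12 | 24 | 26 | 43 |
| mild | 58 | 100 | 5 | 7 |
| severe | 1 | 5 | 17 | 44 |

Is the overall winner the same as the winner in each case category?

Moderate: Mount Carmel 12/24 = 50.0%, Lakeside 26/43 = 60.5% → Lakeside
Mild: Mount Carmel 58/100 = 58.0%, Lakeside 5/7 = 71.4% → Lakeside
Severe: Mount Carmel 1/5 = 20.0%, Lakeside 17/44 = 38.6% → Lakeside
Overall: Mount Carmel 71/129 = 55.0%, Lakeside 48/94 = 51.1% → Mount Carmel
Lakeside wins each case group but Mount Carmel wins overall — the comparison reverses. Lakeside's patients skew toward severe, which has a lower base rate.

No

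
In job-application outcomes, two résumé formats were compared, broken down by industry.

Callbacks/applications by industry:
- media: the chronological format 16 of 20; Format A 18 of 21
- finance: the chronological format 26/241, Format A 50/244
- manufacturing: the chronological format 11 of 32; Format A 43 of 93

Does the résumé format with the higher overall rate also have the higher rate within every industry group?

Media: the chronological format 16/20 = 80.0%, Format A 18/21 = 85.7% → Format A
Finance: the chronological format 26/241 = 10.8%, Format A 50/244 = 20.5% → Format A
Manufacturing: the chronological format 11/32 = 34.4%, Format A 43/93 = 46.2% → Format A
Overall: the chronological format 53/293 = 18.1%, Format A 111/358 = 31.0% → Format A
Format A wins overall and in every industry group — no reversal.

Yes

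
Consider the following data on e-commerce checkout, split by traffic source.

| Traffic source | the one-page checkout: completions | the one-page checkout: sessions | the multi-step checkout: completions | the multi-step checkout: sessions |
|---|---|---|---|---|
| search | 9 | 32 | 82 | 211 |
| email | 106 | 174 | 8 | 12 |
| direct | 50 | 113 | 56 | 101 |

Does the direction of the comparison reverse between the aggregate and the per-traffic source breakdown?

Yes

Search: the one-page checkout 9/32 = 28.1%, the multi-step checkout 82/211 = 38.9% → the multi-step checkout
Email: the one-page checkout 106/174 = 60.9%, the multi-step checkout 8/12 = 66.7% → the multi-step checkout
Direct: the one-page checkout 50/113 = 44.2%, the multi-step checkout 56/101 = 55.4% → the multi-step checkout
Overall: the one-page checkout 165/319 = 51.7%, the multi-step checkout 146/324 = 45.1% → the one-page checkout
The multi-step checkout wins each traffic group but the one-page checkout wins overall — the comparison reverses. The multi-step checkout's sessions skew toward search, which has a lower base rate.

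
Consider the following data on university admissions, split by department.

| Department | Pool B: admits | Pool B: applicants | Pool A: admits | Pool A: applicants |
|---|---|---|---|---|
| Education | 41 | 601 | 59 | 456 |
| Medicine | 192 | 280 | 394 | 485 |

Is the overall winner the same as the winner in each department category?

Education: Pool B 41/601 = 6.8%, Pool A 59/456 = 12.9% → Pool A
Medicine: Pool B 192/280 = 68.6%, Pool A 394/485 = 81.2% → Pool A
Overall: Pool B 233/881 = 26.4%, Pool A 453/941 = 48.1% → Pool A
Pool A wins overall and in every department group — no reversal.

Yes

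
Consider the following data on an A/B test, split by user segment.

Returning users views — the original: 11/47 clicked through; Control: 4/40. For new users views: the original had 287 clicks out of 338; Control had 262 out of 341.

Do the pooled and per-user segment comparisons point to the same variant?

Returning users: the original 11/47 = 23.4%, Control 4/40 = 10.0% → the original
New users: the original 287/338 = 84.9%, Control 262/341 = 76.8% → the original
Overall: the original 298/385 = 77.4%, Control 266/381 = 69.8% → the original
The original wins overall and in every user group — no reversal.

Yes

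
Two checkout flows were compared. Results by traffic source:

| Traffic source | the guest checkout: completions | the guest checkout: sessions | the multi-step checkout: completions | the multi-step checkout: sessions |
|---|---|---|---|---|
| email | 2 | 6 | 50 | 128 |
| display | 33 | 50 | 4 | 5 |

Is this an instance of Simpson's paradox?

Email: the guest checkout 2/6 = 33.3%, the multi-step checkout 50/128 = 39.1% → the multi-step checkout
Display: the guest checkout 33/50 = 66.0%, the multi-step checkout 4/5 = 80.0% → the multi-step checkout
Overall: the guest checkout 35/56 = 62.5%, the multi-step checkout 54/133 = 40.6% → the guest checkout
The multi-step checkout wins each traffic group but the guest checkout wins overall — the comparison reverses. The multi-step checkout's sessions skew toward email, which has a lower base rate.

Yes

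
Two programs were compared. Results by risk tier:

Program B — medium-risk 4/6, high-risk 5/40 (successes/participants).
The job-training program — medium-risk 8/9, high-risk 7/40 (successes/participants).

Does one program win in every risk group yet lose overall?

Medium-risk: Program B 4/6 = 66.7%, the job-training program 8/9 = 88.9% → the job-training program
High-risk: Program B 5/40 = 12.5%, the job-training program 7/40 = 17.5% → the job-training program
Overall: Program B 9/46 = 19.6%, the job-training program 15/49 = 30.6% → the job-training program
The job-training program wins overall and in every risk group — no reversal.

No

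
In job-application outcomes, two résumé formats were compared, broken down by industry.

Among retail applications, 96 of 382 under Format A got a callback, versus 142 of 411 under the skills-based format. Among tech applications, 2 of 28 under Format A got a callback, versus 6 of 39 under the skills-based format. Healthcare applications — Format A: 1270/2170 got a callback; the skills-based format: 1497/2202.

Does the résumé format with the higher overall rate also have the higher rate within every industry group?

Yes

Retail: Format A 96/382 = 25.1%, the skills-based format 142/411 = 34.5% → the skills-based format
Tech: Format A 2/28 = 7.1%, the skills-based format 6/39 = 15.4% → the skills-based format
Healthcare: Format A 1270/2170 = 58.5%, the skills-based format 1497/2202 = 68.0% → the skills-based format
Overall: Format A 1368/2580 = 53.0%, the skills-based format 1645/2652 = 62.0% → the skills-based format
The skills-based format wins overall and in every industry group — no reversal.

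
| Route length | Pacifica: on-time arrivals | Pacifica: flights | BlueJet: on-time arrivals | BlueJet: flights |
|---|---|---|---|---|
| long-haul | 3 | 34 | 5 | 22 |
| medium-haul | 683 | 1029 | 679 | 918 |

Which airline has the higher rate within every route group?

BlueJet

Long-haul: Pacifica 3/34 = 8.8%, BlueJet 5/22 = 22.7% → BlueJet
Medium-haul: Pacifica 683/1029 = 66.4%, BlueJet 679/918 = 74.0% → BlueJet
BlueJet has the higher rate in both groups.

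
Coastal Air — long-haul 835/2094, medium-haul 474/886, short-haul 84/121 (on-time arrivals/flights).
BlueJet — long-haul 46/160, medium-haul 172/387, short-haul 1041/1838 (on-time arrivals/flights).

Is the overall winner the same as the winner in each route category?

No

Long-haul: Coastal Air 835/2094 = 39.9%, BlueJet 46/160 = 28.8% → Coastal Air
Medium-haul: Coastal Air 474/886 = 53.5%, BlueJet 172/387 = 44.4% → Coastal Air
Short-haul: Coastal Air 84/121 = 69.4%, BlueJet 1041/1838 = 56.6% → Coastal Air
Overall: Coastal Air 1393/3101 = 44.9%, BlueJet 1259/2385 = 52.8% → BlueJet
Coastal Air wins each route group but BlueJet wins overall — the comparison reverses. Coastal Air's flights skew toward long-haul, which has a lower base rate.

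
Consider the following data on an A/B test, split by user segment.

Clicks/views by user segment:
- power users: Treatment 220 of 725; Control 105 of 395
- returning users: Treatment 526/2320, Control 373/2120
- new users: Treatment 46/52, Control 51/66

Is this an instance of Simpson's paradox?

No

Power users: Treatment 220/725 = 30.3%, Control 105/395 = 26.6% → Treatment
Returning users: Treatment 526/2320 = 22.7%, Control 373/2120 = 17.6% → Treatment
New users: Treatment 46/52 = 88.5%, Control 51/66 = 77.3% → Treatment
Overall: Treatment 792/3097 = 25.6%, Control 529/2581 = 20.5% → Treatment
Treatment wins overall and in every user group — no reversal.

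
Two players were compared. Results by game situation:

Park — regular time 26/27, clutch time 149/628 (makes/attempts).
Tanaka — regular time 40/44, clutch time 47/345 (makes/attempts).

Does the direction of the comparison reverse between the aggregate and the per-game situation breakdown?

No

Regular time: Park 26/27 = 96.3%, Tanaka 40/44 = 90.9% → Park
Clutch time: Park 149/628 = 23.7%, Tanaka 47/345 = 13.6% → Park
Overall: Park 175/655 = 26.7%, Tanaka 87/389 = 22.4% → Park
Park wins overall and in every game group — no reversal.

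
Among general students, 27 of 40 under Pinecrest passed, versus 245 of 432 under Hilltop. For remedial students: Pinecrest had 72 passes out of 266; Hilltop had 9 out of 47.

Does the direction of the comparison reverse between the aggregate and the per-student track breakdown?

General: Pinecrest 27/40 = 67.5%, Hilltop 245/432 = 56.7% → Pinecrest
Remedial: Pinecrest 72/266 = 27.1%, Hilltop 9/47 = 19.1% → Pinecrest
Overall: Pinecrest 99/306 = 32.4%, Hilltop 254/479 = 53.0% → Hilltop
Pinecrest wins each student group but Hilltop wins overall — the comparison reverses. Pinecrest's students skew toward remedial, which has a lower base rate.

Yes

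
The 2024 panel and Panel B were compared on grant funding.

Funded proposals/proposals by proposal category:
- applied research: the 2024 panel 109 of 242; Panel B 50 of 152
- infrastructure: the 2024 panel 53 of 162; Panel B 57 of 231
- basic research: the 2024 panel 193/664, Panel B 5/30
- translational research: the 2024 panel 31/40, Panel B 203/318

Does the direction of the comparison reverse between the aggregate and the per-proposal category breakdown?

Applied research: the 2024 panel 109/242 = 45.0%, Panel B 50/152 = 32.9% → the 2024 panel
Infrastructure: the 2024 panel 53/162 = 32.7%, Panel B 57/231 = 24.7% → the 2024 panel
Basic research: the 2024 panel 193/664 = 29.1%, Panel B 5/30 = 16.7% → the 2024 panel
Translational research: the 2024 panel 31/40 = 77.5%, Panel B 203/318 = 63.8% → the 2024 panel
Overall: the 2024 panel 386/1108 = 34.8%, Panel B 315/731 = 43.1% → Panel B
The 2024 panel wins each proposal group but Panel B wins overall — the comparison reverses. The 2024 panel's proposals skew toward basic research, which has a lower base rate.

Yes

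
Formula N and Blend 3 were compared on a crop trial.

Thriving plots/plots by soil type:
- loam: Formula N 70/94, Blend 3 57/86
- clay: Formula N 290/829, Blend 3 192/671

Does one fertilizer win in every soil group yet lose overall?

No

Loam: Formula N 70/94 = 74.5%, Blend 3 57/86 = 66.3% → Formula N
Clay: Formula N 290/829 = 35.0%, Blend 3 192/671 = 28.6% → Formula N
Overall: Formula N 360/923 = 39.0%, Blend 3 249/757 = 32.9% → Formula N
Formula N wins overall and in every soil group — no reversal.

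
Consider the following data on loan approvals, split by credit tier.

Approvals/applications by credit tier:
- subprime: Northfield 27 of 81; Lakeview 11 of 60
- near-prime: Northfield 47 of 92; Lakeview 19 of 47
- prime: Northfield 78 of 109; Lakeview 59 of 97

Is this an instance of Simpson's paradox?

Subprime: Northfield 27/81 = 33.3%, Lakeview 11/60 = 18.3% → Northfield
Near-prime: Northfield 47/92 = 51.1%, Lakeview 19/47 = 40.4% → Northfield
Prime: Northfield 78/109 = 71.6%, Lakeview 59/97 = 60.8% → Northfield
Overall: Northfield 152/282 = 53.9%, Lakeview 89/204 = 43.6% → Northfield
Northfield wins overall and in every credit group — no reversal.

No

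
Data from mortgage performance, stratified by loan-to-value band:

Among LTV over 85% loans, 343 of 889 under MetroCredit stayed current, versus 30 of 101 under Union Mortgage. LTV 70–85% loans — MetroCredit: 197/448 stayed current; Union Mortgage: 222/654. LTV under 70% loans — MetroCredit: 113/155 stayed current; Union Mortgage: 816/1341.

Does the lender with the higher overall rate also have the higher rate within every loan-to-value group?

No

LTV over 85%: MetroCredit 343/889 = 38.6%, Union Mortgage 30/101 = 29.7% → MetroCredit
LTV 70–85%: MetroCredit 197/448 = 44.0%, Union Mortgage 222/654 = 33.9% → MetroCredit
LTV under 70%: MetroCredit 113/155 = 72.9%, Union Mortgage 816/1341 = 60.9% → MetroCredit
Overall: MetroCredit 653/1492 = 43.8%, Union Mortgage 1068/2096 = 51.0% → Union Mortgage
MetroCredit wins each loan-to-value group but Union Mortgage wins overall — the comparison reverses. MetroCredit's loans skew toward LTV over 85%, which has a lower base rate.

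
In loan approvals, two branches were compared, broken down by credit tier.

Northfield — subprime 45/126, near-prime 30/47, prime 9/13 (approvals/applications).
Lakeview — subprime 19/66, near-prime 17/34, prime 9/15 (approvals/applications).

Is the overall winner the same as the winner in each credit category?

Subprime: Northfield 45/126 = 35.7%, Lakeview 19/66 = 28.8% → Northfield
Near-prime: Northfield 30/47 = 63.8%, Lakeview 17/34 = 50.0% → Northfield
Prime: Northfield 9/13 = 69.2%, Lakeview 9/15 = 60.0% → Northfield
Overall: Northfield 84/186 = 45.2%, Lakeview 45/115 = 39.1% → Northfield
Northfield wins overall and in every credit group — no reversal.

Yes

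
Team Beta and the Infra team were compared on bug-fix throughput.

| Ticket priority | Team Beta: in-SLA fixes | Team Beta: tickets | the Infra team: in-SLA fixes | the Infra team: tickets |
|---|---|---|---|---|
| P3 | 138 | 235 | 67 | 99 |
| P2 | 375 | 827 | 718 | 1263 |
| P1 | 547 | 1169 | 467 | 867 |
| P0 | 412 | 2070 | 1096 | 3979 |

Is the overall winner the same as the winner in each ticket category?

Yes

P3: Team Beta 138/235 = 58.7%, the Infra team 67/99 = 67.7% → the Infra team
P2: Team Beta 375/827 = 45.3%, the Infra team 718/1263 = 56.8% → the Infra team
P1: Team Beta 547/1169 = 46.8%, the Infra team 467/867 = 53.9% → the Infra team
P0: Team Beta 412/2070 = 19.9%, the Infra team 1096/3979 = 27.5% → the Infra team
Overall: Team Beta 1472/4301 = 34.2%, the Infra team 2348/6208 = 37.8% → the Infra team
The Infra team wins overall and in every ticket group — no reversal.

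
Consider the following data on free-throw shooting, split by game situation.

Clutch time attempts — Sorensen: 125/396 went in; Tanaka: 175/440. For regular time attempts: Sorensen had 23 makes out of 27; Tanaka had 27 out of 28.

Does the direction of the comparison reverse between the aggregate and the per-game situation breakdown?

Clutch time: Sorensen 125/396 = 31.6%, Tanaka 175/440 = 39.8% → Tanaka
Regular time: Sorensen 23/27 = 85.2%, Tanaka 27/28 = 96.4% → Tanaka
Overall: Sorensen 148/423 = 35.0%, Tanaka 202/468 = 43.2% → Tanaka
Tanaka wins overall and in every game group — no reversal.

No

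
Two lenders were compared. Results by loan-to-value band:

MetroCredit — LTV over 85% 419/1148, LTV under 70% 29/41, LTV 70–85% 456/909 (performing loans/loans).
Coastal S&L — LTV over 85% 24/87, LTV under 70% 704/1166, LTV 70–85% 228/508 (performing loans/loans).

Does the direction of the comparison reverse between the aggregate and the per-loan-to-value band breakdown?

Yes

LTV over 85%: MetroCredit 419/1148 = 36.5%, Coastal S&L 24/87 = 27.6% → MetroCredit
LTV under 70%: MetroCredit 29/41 = 70.7%, Coastal S&L 704/1166 = 60.4% → MetroCredit
LTV 70–85%: MetroCredit 456/909 = 50.2%, Coastal S&L 228/508 = 44.9% → MetroCredit
Overall: MetroCredit 904/2098 = 43.1%, Coastal S&L 956/1761 = 54.3% → Coastal S&L
MetroCredit wins each loan-to-value group but Coastal S&L wins overall — the comparison reverses. MetroCredit's loans skew toward LTV over 85%, which has a lower base rate.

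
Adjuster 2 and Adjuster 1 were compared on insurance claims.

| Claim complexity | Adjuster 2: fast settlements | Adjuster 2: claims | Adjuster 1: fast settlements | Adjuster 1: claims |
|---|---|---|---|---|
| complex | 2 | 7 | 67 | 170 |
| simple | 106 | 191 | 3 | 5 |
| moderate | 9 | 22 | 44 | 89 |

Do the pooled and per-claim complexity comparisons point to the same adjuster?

Complex: Adjuster 2 2/7 = 28.6%, Adjuster 1 67/170 = 39.4% → Adjuster 1
Simple: Adjuster 2 106/191 = 55.5%, Adjuster 1 3/5 = 60.0% → Adjuster 1
Moderate: Adjuster 2 9/22 = 40.9%, Adjuster 1 44/89 = 49.4% → Adjuster 1
Overall: Adjuster 2 117/220 = 53.2%, Adjuster 1 114/264 = 43.2% → Adjuster 2
Adjuster 1 wins each claim group but Adjuster 2 wins overall — the comparison reverses. Adjuster 1's claims skew toward complex, which has a lower base rate.

No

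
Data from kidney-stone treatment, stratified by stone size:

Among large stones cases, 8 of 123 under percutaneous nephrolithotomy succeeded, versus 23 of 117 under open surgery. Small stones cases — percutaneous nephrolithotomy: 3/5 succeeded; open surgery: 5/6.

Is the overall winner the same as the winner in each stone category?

Yes

Large stones: percutaneous nephrolithotomy 8/123 = 6.5%, open surgery 23/117 = 19.7% → open surgery
Small stones: percutaneous nephrolithotomy 3/5 = 60.0%, open surgery 5/6 = 83.3% → open surgery
Overall: percutaneous nephrolithotomy 11/128 = 8.6%, open surgery 28/123 = 22.8% → open surgery
Open surgery wins overall and in every stone group — no reversal.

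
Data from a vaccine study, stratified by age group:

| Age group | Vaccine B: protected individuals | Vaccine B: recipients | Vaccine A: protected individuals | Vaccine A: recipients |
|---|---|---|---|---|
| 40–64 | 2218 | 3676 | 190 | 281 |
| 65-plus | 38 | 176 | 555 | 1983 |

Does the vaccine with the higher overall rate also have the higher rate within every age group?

No

40–64: Vaccine B 2218/3676 = 60.3%, Vaccine A 190/281 = 67.6% → Vaccine A
65-plus: Vaccine B 38/176 = 21.6%, Vaccine A 555/1983 = 28.0% → Vaccine A
Overall: Vaccine B 2256/3852 = 58.6%, Vaccine A 745/2264 = 32.9% → Vaccine B
Vaccine A wins each age group but Vaccine B wins overall — the comparison reverses. Vaccine A's recipients skew toward 65-plus, which has a lower base rate.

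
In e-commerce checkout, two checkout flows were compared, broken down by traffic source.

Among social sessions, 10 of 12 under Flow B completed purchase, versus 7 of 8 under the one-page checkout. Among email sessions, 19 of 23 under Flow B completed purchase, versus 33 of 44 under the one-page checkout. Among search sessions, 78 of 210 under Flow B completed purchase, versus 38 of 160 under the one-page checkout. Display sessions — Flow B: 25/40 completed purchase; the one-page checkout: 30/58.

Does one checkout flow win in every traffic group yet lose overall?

Social: Flow B 10/12 = 83.3%, the one-page checkout 7/8 = 87.5% → the one-page checkout
Email: Flow B 19/23 = 82.6%, the one-page checkout 33/44 = 75.0% → Flow B
Search: Flow B 78/210 = 37.1%, the one-page checkout 38/160 = 23.8% → Flow B
Display: Flow B 25/40 = 62.5%, the one-page checkout 30/58 = 51.7% → Flow B
Overall: Flow B 132/285 = 46.3%, the one-page checkout 108/270 = 40.0% → Flow B
Neither sweeps: Flow B wins 3 of 4 groups, the one-page checkout wins 1. Flow B wins overall but not every group — no Simpson reversal.

No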